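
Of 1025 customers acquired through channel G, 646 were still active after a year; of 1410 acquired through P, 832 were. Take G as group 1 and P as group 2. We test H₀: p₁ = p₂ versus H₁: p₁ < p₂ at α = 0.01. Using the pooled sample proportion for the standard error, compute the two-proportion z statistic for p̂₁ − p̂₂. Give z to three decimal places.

z = 2.004

p̂₁ = 646/1025 ≈ 0.630244, p̂₂ = 832/1410 ≈ 0.590071.
Pooled p̂ = (646+832)/(1025+1410) = 1478/2435 = 0.606982.
SE = √(p̂(1−p̂)(1/n₁+1/n₂)) = √(0.606982·0.393018·0.00168483) = √(0.000401924) = 0.020048.
z = (0.630244 − 0.590071)/0.020048 = 0.040173/0.020048 = 2.004.
p-value = P(Z < 2.004) ≈ 0.9775; since p > α = 0.01, fail to reject H₀.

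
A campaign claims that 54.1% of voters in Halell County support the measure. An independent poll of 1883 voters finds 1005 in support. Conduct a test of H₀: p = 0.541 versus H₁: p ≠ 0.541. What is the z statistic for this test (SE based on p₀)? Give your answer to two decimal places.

z = -0.63

p̂ = 1005/1883 = 0.5337.
Under H₀, SE = √(0.541·0.459/1883) = √(0.000131874) = 0.0115.
z = (0.5337 − 0.541)/0.0115 = -0.0073/0.0115 = -0.63.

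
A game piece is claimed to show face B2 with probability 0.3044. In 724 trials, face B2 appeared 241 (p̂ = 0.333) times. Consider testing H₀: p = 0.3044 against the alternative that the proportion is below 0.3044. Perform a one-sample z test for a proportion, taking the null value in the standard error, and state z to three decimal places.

p̂ = 241/724 ≈ 0.33287.
Standard error under H₀: √(0.3044×0.6956/724) = 0.01710.
z = (0.33287 − 0.3044)/0.01710 = 0.02847/0.01710 = 1.665.

z = 1.665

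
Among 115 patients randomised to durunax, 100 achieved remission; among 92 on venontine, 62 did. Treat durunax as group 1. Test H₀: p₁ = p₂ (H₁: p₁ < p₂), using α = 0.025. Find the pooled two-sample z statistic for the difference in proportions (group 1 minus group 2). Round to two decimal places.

p̂₁ = 100/115 = 0.8696, p̂₂ = 62/92 = 0.6739.
Pooled p̂ = (100+62)/(115+92) = 162/207 = 0.7826.
SE = √(0.170132 × 0.0195652) = 0.0577.
z = (0.8696 − 0.6739)/0.0577 = 0.1957/0.0577 = 3.39.
p-value = P(Z < 3.391) ≈ 0.9997, so at α = 0.025 we fail to reject H₀.

z = 3.39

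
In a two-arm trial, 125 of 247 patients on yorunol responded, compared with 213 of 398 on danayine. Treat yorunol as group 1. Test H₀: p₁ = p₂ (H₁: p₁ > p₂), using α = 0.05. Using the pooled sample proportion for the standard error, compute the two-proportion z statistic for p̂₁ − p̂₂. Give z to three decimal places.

z = -0.719

p̂₁ = 125/247 ≈ 0.506073, p̂₂ = 213/398 ≈ 0.535176.
Pooled p̂ = (125+213)/(247+398) = 338/645 = 0.524031.
SE = √(0.249423 × 0.00656115) = 0.040454.
z = (0.506073 − 0.535176)/0.040454 = -0.029103/0.040454 = -0.719.
p-value = P(Z > -0.719) ≈ 0.7641, so at α = 0.05 we fail to reject H₀.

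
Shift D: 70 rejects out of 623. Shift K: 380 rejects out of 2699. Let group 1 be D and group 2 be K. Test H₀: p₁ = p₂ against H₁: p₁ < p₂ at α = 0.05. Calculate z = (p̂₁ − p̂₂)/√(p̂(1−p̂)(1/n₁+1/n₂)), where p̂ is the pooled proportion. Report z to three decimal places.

p̂₁ = 70/623 = 0.11236, p̂₂ = 380/2699 = 0.14079.
Pooled p̂ = (70+380)/(623+2699) = 450/3322 = 0.13546.
SE = √(0.117111 × 0.00197564) = 0.01521.
z = (0.11236 − 0.14079)/0.01521 = -0.02843/0.01521 = -1.869.
p-value = P(Z < -1.869) ≈ 0.0308, so at α = 0.05 we reject H₀.

z = -1.869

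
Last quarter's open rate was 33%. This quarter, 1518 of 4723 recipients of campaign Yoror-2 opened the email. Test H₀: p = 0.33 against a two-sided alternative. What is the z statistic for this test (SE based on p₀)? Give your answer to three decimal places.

p̂ = 1518/4723 = 0.32141.
SE = √(p₀(1−p₀)/n) = √(0.2211/4723) = 0.00684.
z = (0.32141 − 0.33)/0.00684 = -0.00859/0.00684 = -1.256.

z = -1.256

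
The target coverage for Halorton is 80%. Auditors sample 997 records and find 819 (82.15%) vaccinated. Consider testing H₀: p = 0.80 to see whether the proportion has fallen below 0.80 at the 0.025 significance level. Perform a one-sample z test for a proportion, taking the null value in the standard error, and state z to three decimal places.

p̂ = 819/997 ≈ 0.82146.
SE = √(p₀(1−p₀)/n) = √(0.16/997) = 0.01267.
z = (0.82146 − 0.8)/0.01267 = 0.02146/0.01267 = 1.694.
p-value = P(Z < 1.694) ≈ 0.9549; since p > α = 0.025, fail to reject H₀.

z = 1.694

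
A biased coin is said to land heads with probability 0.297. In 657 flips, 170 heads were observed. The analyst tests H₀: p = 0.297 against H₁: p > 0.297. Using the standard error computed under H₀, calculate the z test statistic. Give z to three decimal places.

p̂ = 170/657 ≈ 0.258752.
Standard error under H₀: √(0.297×0.703/657) = 0.017827.
z = (0.258752 − 0.297)/0.017827 = -0.038248/0.017827 = -2.146.

z = -2.146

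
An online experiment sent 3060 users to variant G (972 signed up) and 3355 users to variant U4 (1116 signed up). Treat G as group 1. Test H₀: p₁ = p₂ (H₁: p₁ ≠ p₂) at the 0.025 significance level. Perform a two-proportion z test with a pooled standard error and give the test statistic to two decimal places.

z = -1.28

p̂₁ = 972/3060 ≈ 0.3176, p̂₂ = 1116/3355 ≈ 0.3326.
Pooled p̂ = (972+1116)/(3060+3355) = 2088/6415 = 0.3255.
SE = √(p̂(1−p̂)(1/n₁+1/n₂)) = √(0.3255·0.6745·0.00062486) = √(0.000137185) = 0.0117.
z = (0.3176 − 0.3326)/0.0117 = -0.0150/0.0117 = -1.28.
p-value = 2·P(Z > 1.280) ≈ 0.2006; since p > α = 0.025, fail to reject H₀.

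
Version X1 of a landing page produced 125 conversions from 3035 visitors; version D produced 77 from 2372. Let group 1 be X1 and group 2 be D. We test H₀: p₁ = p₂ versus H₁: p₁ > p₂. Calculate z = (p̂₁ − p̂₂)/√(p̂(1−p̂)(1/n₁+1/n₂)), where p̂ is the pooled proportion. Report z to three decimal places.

z = 1.679

p̂₁ = 125/3035 = 0.04119, p̂₂ = 77/2372 = 0.03246.
Pooled p̂ = (125+77)/(3035+2372) = 202/5407 = 0.03736.
SE = √(0.0359633 × 0.000751074) = 0.00520.
z = (0.04119 − 0.03246)/0.00520 = 0.00873/0.00520 = 1.679.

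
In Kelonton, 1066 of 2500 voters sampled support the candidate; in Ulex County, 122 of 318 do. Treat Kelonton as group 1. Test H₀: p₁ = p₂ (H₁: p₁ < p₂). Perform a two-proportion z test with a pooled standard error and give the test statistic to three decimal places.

z = 1.454

p̂₁ = 1066/2500 ≈ 0.42640, p̂₂ = 122/318 ≈ 0.38365.
Pooled p̂ = (1066+122)/(2500+318) = 1188/2818 = 0.42158.
SE = √(p̂(1−p̂)(1/n₁+1/n₂)) = √(0.42158·0.57842·0.00354465) = √(0.000864363) = 0.02940.
z = (0.42640 − 0.38365)/0.02940 = 0.04275/0.02940 = 1.454.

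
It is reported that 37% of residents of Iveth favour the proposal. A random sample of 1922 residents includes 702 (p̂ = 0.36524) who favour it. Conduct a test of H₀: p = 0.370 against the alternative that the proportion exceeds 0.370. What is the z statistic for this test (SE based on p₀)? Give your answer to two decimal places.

z = -0.43

p̂ = 702/1922 ≈ 0.36524.
Under H₀, SE = √(0.37·0.63/1922) = √(0.00012128) = 0.01101.
z = (0.36524 − 0.37)/0.01101 = -0.00476/0.01101 = -0.43.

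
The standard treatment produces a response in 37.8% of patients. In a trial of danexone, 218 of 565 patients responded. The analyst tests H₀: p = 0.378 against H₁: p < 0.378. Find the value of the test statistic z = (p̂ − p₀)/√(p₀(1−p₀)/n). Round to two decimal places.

z = 0.38

p̂ = 218/565 ≈ 0.3858.
SE = √(p₀(1−p₀)/n) = √(0.23512/565) = 0.0204.
z = (0.3858 − 0.378)/0.0204 = 0.0078/0.0204 = 0.38.
p-value = P(Z < 0.384) ≈ 0.6496.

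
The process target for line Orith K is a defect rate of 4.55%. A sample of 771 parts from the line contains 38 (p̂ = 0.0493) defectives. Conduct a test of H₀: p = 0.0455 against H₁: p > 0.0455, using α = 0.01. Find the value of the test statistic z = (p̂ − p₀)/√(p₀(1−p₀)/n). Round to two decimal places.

z = 0.50

p̂ = 38/771 ≈ 0.04929.
Standard error under H₀: √(0.0455×0.9545/771) = 0.00751.
z = (0.04929 − 0.0455)/0.00751 = 0.00379/0.00751 = 0.50.
p-value = P(Z > 0.505) ≈ 0.3069. With α = 0.01, fail to reject H₀.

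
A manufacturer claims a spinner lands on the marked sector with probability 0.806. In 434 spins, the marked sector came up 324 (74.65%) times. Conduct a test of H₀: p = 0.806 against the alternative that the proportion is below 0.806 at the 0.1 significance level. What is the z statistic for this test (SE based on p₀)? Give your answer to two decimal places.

z = -3.13

p̂ = 324/434 ≈ 0.7465.
Under H₀, SE = √(0.806·0.194/434) = √(0.000360286) = 0.0190.
z = (0.7465 − 0.806)/0.0190 = -0.0595/0.0190 = -3.13.
p-value = P(Z < -3.132) ≈ 0.0009, so at α = 0.1 we reject H₀.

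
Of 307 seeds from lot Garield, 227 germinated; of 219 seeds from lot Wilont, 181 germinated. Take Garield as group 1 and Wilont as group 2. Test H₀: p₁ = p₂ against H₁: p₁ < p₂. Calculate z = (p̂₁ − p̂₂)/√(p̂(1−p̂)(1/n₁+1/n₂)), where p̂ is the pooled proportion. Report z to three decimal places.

z = -2.360

p̂₁ = 227/307 ≈ 0.73941, p̂₂ = 181/219 ≈ 0.82648.
Pooled p̂ = (227+181)/(307+219) = 408/526 = 0.77567.
SE = √(0.174009 × 0.00782354) = 0.03690.
z = (0.73941 − 0.82648)/0.03690 = -0.08707/0.03690 = -2.360.
p-value = P(Z < -2.360) ≈ 0.0091.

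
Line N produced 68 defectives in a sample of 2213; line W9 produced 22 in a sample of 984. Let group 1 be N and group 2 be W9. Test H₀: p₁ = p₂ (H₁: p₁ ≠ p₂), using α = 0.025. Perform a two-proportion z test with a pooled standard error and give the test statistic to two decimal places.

z = 1.32

p̂₁ = 68/2213 ≈ 0.0307, p̂₂ = 22/984 ≈ 0.0224.
Pooled p̂ = (68+22)/(2213+984) = 90/3197 = 0.0282.
SE = √(0.0273589 × 0.00146814) = 0.0063.
z = (0.0307 − 0.0224)/0.0063 = 0.0083/0.0063 = 1.32.
p-value = 2·P(Z > 1.321) ≈ 0.1866. With α = 0.025, fail to reject H₀.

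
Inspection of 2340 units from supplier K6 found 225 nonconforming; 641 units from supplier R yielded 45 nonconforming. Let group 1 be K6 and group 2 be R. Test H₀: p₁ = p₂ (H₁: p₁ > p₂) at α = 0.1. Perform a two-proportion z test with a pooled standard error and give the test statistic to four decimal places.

p̂₁ = 225/2340 = 0.0961538, p̂₂ = 45/641 = 0.0702028.
Pooled p̂ = (225+45)/(2340+641) = 270/2981 = 0.0905736.
SE = √(p̂(1−p̂)(1/n₁+1/n₂)) = √(0.0905736·0.9094264·0.00198741) = √(0.000163703) = 0.0127947.
z = (0.0961538 − 0.0702028)/0.0127947 = 0.0259510/0.0127947 = 2.0283.
p-value = P(Z > 2.028) ≈ 0.0213. With α = 0.1, reject H₀.

z = 2.0283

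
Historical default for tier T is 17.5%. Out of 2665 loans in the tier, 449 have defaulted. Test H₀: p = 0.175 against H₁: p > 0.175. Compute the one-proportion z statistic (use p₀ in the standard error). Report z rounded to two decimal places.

z = -0.89

p̂ = 449/2665 = 0.16848.
Standard error under H₀: √(0.175×0.825/2665) = 0.00736.
z = (0.16848 − 0.175)/0.00736 = -0.00652/0.00736 = -0.89.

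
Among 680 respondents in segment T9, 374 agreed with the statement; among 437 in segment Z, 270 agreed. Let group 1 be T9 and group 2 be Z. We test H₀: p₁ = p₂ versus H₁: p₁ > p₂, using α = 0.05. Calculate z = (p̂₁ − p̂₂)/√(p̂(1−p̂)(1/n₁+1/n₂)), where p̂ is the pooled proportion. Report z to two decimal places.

p̂₁ = 374/680 ≈ 0.5500, p̂₂ = 270/437 ≈ 0.6178.
Pooled p̂ = (374+270)/(680+437) = 644/1117 = 0.5765.
SE = √(p̂(1−p̂)(1/n₁+1/n₂)) = √(0.5765·0.4235·0.00375892) = √(0.000917706) = 0.0303.
z = (0.5500 − 0.6178)/0.0303 = -0.0678/0.0303 = -2.24.
p-value = P(Z > -2.240) ≈ 0.9874; since p > α = 0.05, fail to reject H₀.

z = -2.24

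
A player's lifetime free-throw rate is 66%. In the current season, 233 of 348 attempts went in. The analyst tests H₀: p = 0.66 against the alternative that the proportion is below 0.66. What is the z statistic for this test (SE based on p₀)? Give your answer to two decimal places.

p̂ = 233/348 ≈ 0.66954.
SE = √(p₀(1−p₀)/n) = √(0.2244/348) = 0.02539.
z = (0.66954 − 0.66)/0.02539 = 0.00954/0.02539 = 0.38.

z = 0.38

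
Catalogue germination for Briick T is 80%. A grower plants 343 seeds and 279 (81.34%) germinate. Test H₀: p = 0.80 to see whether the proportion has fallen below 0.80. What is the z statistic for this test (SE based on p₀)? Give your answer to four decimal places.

p̂ = 279/343 = 0.813411.
Under H₀, SE = √(0.8·0.2/343) = √(0.000466472) = 0.021598.
z = (0.813411 − 0.8)/0.021598 = 0.013411/0.021598 = 0.6209.
p-value = P(Z < 0.621) ≈ 0.7327.

z = 0.6209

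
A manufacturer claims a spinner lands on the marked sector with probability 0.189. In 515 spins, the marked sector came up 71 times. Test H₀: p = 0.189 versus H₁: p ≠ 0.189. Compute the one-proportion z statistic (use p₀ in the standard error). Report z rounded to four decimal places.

p̂ = 71/515 = 0.137864.
Standard error under H₀: √(0.189×0.811/515) = 0.017252.
z = (0.137864 − 0.189)/0.017252 = -0.051136/0.017252 = -2.9641.

z = -2.9641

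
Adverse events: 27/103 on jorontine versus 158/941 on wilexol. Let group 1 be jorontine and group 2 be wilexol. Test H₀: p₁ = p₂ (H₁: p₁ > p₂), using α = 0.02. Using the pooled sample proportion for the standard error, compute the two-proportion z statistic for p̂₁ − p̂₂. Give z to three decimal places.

p̂₁ = 27/103 ≈ 0.26214, p̂₂ = 158/941 ≈ 0.16791.
Pooled p̂ = (27+158)/(103+941) = 185/1044 = 0.17720.
SE = √(p̂(1−p̂)(1/n₁+1/n₂)) = √(0.17720·0.82280·0.0107714) = √(0.0015705) = 0.03963.
z = (0.26214 − 0.16791)/0.03963 = 0.09423/0.03963 = 2.378.
p-value = P(Z > 2.378) ≈ 0.0087. With α = 0.02, reject H₀.

z = 2.378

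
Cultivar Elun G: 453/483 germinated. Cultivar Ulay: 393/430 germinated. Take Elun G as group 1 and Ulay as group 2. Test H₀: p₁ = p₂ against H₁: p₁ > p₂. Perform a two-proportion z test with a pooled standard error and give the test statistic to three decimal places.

p̂₁ = 453/483 = 0.937888, p̂₂ = 393/430 = 0.913953.
Pooled p̂ = (453+393)/(483+430) = 846/913 = 0.926616.
SE = √(0.0679992 × 0.00439597) = 0.017289.
z = (0.937888 − 0.913953)/0.017289 = 0.023935/0.017289 = 1.384.
p-value = P(Z > 1.384) ≈ 0.0831.

z = 1.384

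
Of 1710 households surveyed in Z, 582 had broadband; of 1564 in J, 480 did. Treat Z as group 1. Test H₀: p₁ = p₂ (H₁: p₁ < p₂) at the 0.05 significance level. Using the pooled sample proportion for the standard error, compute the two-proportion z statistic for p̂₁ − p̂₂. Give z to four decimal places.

p̂₁ = 582/1710 = 0.3403509, p̂₂ = 480/1564 = 0.3069054.
Pooled p̂ = (582+480)/(1710+1564) = 1062/3274 = 0.3243739.
SE = √(p̂(1−p̂)(1/n₁+1/n₂)) = √(0.3243739·0.6756261·0.00122418) = √(0.000268286) = 0.0163794.
z = (0.3403509 − 0.3069054)/0.0163794 = 0.0334455/0.0163794 = 2.0419.
p-value = P(Z < 2.042) ≈ 0.9794; since p > α = 0.05, fail to reject H₀.

z = 2.0419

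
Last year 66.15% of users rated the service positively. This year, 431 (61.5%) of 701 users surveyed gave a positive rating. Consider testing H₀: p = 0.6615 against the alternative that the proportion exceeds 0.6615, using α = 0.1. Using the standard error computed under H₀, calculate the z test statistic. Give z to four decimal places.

z = -2.6109

p̂ = 431/701 ≈ 0.6148359.
Under H₀, SE = √(0.6615·0.3385/701) = √(0.000319426) = 0.0178725.
z = (0.6148359 − 0.6615)/0.0178725 = -0.0466641/0.0178725 = -2.6109.
p-value = P(Z > -2.611) ≈ 0.9955, so at α = 0.1 we fail to reject H₀.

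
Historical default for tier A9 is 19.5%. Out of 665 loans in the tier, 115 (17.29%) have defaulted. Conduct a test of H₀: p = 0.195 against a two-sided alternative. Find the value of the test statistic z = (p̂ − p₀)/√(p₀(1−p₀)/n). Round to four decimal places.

p̂ = 115/665 ≈ 0.172932.
Under H₀, SE = √(0.195·0.805/665) = √(0.000236053) = 0.015364.
z = (0.172932 − 0.195)/0.015364 = -0.022068/0.015364 = -1.4363.

z = -1.4363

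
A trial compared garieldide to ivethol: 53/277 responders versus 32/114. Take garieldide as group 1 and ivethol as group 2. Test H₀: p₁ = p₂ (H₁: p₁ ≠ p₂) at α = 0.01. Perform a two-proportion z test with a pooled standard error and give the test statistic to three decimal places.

z = -1.947

p̂₁ = 53/277 = 0.19134, p̂₂ = 32/114 = 0.28070.
Pooled p̂ = (53+32)/(277+114) = 85/391 = 0.21739.
SE = √(0.170132 × 0.012382) = 0.04590.
z = (0.19134 − 0.28070)/0.04590 = -0.08936/0.04590 = -1.947.
p-value = 2·P(Z > 1.947) ≈ 0.0515; since p > α = 0.01, fail to reject H₀.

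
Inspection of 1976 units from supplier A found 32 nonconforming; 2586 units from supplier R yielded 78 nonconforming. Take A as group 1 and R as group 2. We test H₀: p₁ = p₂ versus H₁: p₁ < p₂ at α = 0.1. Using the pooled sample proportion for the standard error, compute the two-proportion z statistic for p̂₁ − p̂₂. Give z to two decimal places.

p̂₁ = 32/1976 = 0.01619, p̂₂ = 78/2586 = 0.03016.
Pooled p̂ = (32+78)/(1976+2586) = 110/4562 = 0.02411.
SE = √(p̂(1−p̂)(1/n₁+1/n₂)) = √(0.02411·0.97589·0.00089277) = √(2.10076e-05) = 0.00458.
z = (0.01619 − 0.03016)/0.00458 = -0.01397/0.00458 = -3.05.
p-value = P(Z < -3.048) ≈ 0.0012, so at α = 0.1 we reject H₀.

z = -3.05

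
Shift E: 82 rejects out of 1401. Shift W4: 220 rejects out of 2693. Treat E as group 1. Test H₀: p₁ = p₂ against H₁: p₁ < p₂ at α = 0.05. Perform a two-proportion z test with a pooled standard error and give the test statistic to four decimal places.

p̂₁ = 82/1401 = 0.058530, p̂₂ = 220/2693 = 0.081693.
Pooled p̂ = (82+220)/(1401+2693) = 302/4094 = 0.073766.
SE = √(p̂(1−p̂)(1/n₁+1/n₂)) = √(0.073766·0.926234·0.00108511) = √(7.41401e-05) = 0.008610.
z = (0.058530 − 0.081693)/0.008610 = -0.023163/0.008610 = -2.6902.
p-value = P(Z < -2.690) ≈ 0.0036. With α = 0.05, reject H₀.

z = -2.6902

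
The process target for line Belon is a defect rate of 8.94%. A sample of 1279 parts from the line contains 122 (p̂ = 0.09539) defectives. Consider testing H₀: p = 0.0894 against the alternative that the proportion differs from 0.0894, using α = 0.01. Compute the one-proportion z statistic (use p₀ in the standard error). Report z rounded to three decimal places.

p̂ = 122/1279 = 0.095387.
Standard error under H₀: √(0.0894×0.9106/1279) = 0.007978.
z = (0.095387 − 0.0894)/0.007978 = 0.005987/0.007978 = 0.750.
Two-sided p-value ≈ 2·Φ(−0.750) = 0.4530; since p > α = 0.01, fail to reject H₀.

z = 0.750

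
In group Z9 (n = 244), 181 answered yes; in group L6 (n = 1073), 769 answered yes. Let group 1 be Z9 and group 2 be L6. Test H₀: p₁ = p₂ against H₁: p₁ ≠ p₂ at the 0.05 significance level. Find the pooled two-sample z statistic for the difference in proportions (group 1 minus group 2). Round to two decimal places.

z = 0.79

p̂₁ = 181/244 = 0.7418, p̂₂ = 769/1073 = 0.7167.
Pooled p̂ = (181+769)/(244+1073) = 950/1317 = 0.7213.
SE = √(0.20101 × 0.00503033) = 0.0318.
z = (0.7418 − 0.7167)/0.0318 = 0.0251/0.0318 = 0.79.
p-value = 2·P(Z > 0.790) ≈ 0.4295. With α = 0.05, fail to reject H₀.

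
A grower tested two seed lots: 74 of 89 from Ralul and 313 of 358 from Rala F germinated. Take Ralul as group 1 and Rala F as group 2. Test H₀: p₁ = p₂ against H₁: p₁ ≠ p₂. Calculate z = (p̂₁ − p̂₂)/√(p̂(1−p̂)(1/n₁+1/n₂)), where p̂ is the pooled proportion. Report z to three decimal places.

z = -1.061

p̂₁ = 74/89 ≈ 0.83146, p̂₂ = 313/358 ≈ 0.87430.
Pooled p̂ = (74+313)/(89+358) = 387/447 = 0.86577.
SE = √(p̂(1−p̂)(1/n₁+1/n₂)) = √(0.86577·0.13423·0.0140293) = √(0.00163035) = 0.04038.
z = (0.83146 − 0.87430)/0.04038 = -0.04284/0.04038 = -1.061.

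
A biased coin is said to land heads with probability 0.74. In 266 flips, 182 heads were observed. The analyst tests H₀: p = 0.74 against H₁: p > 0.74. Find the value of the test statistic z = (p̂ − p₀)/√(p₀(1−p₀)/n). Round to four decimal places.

p̂ = 182/266 = 0.684211.
Under H₀, SE = √(0.74·0.26/266) = √(0.000723308) = 0.026894.
z = (0.684211 − 0.74)/0.026894 = -0.055789/0.026894 = -2.0744.

z = -2.0744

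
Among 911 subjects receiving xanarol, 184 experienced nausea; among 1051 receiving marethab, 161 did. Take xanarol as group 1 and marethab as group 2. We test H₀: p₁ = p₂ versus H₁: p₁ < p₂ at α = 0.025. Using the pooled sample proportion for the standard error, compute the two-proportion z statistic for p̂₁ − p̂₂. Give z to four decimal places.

z = 2.8311

p̂₁ = 184/911 = 0.201976, p̂₂ = 161/1051 = 0.153187.
Pooled p̂ = (184+161)/(911+1051) = 345/1962 = 0.175841.
SE = √(0.144921 × 0.00204917) = 0.017233.
z = (0.201976 − 0.153187)/0.017233 = 0.048789/0.017233 = 2.8311.
p-value = P(Z < 2.831) ≈ 0.9977, so at α = 0.025 we fail to reject H₀.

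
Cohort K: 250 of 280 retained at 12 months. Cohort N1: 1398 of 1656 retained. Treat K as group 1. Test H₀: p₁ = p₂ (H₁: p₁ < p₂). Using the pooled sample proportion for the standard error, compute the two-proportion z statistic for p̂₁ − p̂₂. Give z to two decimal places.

z = 2.12

p̂₁ = 250/280 = 0.8929, p̂₂ = 1398/1656 = 0.8442.
Pooled p̂ = (250+1398)/(280+1656) = 1648/1936 = 0.8512.
SE = √(0.126631 × 0.00417529) = 0.0230.
z = (0.8929 − 0.8442)/0.0230 = 0.0487/0.0230 = 2.12.
p-value = P(Z < 2.116) ≈ 0.9828.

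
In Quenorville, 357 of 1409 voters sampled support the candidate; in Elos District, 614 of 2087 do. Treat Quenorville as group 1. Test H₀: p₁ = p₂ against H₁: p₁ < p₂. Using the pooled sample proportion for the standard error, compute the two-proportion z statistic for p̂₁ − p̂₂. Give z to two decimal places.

z = -2.64

p̂₁ = 357/1409 ≈ 0.25337, p̂₂ = 614/2087 ≈ 0.29420.
Pooled p̂ = (357+614)/(1409+2087) = 971/3496 = 0.27775.
SE = √(0.200603 × 0.00118888) = 0.01544.
z = (0.25337 − 0.29420)/0.01544 = -0.04083/0.01544 = -2.64.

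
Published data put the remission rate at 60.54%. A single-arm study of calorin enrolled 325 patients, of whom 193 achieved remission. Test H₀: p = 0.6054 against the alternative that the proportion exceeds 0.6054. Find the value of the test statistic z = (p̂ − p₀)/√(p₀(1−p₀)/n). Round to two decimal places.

p̂ = 193/325 ≈ 0.5938.
SE = √(p₀(1−p₀)/n) = √(0.23889/325) = 0.0271.
z = (0.5938 − 0.6054)/0.0271 = -0.0116/0.0271 = -0.43.
p-value = P(Z > -0.426) ≈ 0.6650.

z = -0.43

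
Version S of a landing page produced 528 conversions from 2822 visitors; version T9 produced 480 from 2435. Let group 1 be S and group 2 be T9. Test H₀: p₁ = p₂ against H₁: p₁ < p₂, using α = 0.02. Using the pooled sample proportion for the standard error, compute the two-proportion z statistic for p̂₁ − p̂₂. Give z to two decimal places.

p̂₁ = 528/2822 = 0.1871, p̂₂ = 480/2435 = 0.1971.
Pooled p̂ = (528+480)/(2822+2435) = 1008/5257 = 0.1917.
SE = √(p̂(1−p̂)(1/n₁+1/n₂)) = √(0.1917·0.8083·0.000765036) = √(0.000118564) = 0.0109.
z = (0.1871 − 0.1971)/0.0109 = -0.0100/0.0109 = -0.92.
p-value = P(Z < -0.921) ≈ 0.1786; since p > α = 0.02, fail to reject H₀.

z = -0.92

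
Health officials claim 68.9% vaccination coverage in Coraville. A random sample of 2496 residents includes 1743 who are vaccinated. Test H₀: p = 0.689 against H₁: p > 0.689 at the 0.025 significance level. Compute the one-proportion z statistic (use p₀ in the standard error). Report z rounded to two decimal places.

p̂ = 1743/2496 = 0.69832.
SE = √(p₀(1−p₀)/n) = √(0.21428/2496) = 0.00927.
z = (0.69832 − 0.689)/0.00927 = 0.00932/0.00927 = 1.01.
p-value = P(Z > 1.006) ≈ 0.1573, so at α = 0.025 we fail to reject H₀.

z = 1.01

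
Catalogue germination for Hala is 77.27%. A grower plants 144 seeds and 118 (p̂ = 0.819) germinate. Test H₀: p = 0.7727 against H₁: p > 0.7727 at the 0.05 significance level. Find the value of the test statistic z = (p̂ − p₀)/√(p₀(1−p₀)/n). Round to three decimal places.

z = 1.338

p̂ = 118/144 = 0.81944.
SE = √(p₀(1−p₀)/n) = √(0.17563/144) = 0.03492.
z = (0.81944 − 0.7727)/0.03492 = 0.04674/0.03492 = 1.338.
p-value = P(Z > 1.338) ≈ 0.0904; since p > α = 0.05, fail to reject H₀.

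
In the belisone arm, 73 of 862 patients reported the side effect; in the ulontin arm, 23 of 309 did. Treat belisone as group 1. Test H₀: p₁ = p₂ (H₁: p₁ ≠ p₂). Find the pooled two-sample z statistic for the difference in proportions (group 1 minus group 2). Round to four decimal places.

z = 0.5637

p̂₁ = 73/862 ≈ 0.084687, p̂₂ = 23/309 ≈ 0.074434.
Pooled p̂ = (73+23)/(862+309) = 96/1171 = 0.081981.
SE = √(0.0752603 × 0.00439634) = 0.018190.
z = (0.084687 − 0.074434)/0.018190 = 0.010253/0.018190 = 0.5637.
p-value = 2·P(Z > 0.564) ≈ 0.5730.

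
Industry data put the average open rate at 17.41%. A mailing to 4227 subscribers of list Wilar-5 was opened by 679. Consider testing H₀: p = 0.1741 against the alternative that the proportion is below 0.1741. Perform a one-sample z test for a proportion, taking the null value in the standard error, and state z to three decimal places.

z = -2.309

p̂ = 679/4227 ≈ 0.160634.
Under H₀, SE = √(0.1741·0.8259/4227) = √(3.40168e-05) = 0.005832.
z = (0.160634 − 0.1741)/0.005832 = -0.013466/0.005832 = -2.309.
p-value = P(Z < -2.309) ≈ 0.0105.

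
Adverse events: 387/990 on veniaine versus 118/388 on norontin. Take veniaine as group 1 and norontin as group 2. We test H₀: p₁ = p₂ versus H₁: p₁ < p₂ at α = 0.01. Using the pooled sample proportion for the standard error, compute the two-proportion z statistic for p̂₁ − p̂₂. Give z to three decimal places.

z = 3.007

p̂₁ = 387/990 ≈ 0.39091, p̂₂ = 118/388 ≈ 0.30412.
Pooled p̂ = (387+118)/(990+388) = 505/1378 = 0.36647.
SE = √(p̂(1−p̂)(1/n₁+1/n₂)) = √(0.36647·0.63353·0.00358742) = √(0.000832894) = 0.02886.
z = (0.39091 − 0.30412)/0.02886 = 0.08679/0.02886 = 3.007.
p-value = P(Z < 3.007) ≈ 0.9987. With α = 0.01, fail to reject H₀.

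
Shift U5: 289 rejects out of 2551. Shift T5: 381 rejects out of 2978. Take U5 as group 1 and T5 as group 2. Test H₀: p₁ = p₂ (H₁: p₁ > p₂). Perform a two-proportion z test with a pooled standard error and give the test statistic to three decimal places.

z = -1.664

p̂₁ = 289/2551 ≈ 0.113289, p̂₂ = 381/2978 ≈ 0.127938.
Pooled p̂ = (289+381)/(2551+2978) = 670/5529 = 0.121179.
SE = √(p̂(1−p̂)(1/n₁+1/n₂)) = √(0.121179·0.878821·0.000727799) = √(7.75068e-05) = 0.008804.
z = (0.113289 − 0.127938)/0.008804 = -0.014649/0.008804 = -1.664.
p-value = P(Z > -1.664) ≈ 0.9519.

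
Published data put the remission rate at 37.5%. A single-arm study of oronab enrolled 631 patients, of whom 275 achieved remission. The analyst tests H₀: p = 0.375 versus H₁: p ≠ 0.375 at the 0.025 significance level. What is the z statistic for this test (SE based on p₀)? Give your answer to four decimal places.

z = 3.1556

p̂ = 275/631 ≈ 0.4358162.
SE = √(p₀(1−p₀)/n) = √(0.23438/631) = 0.0192726.
z = (0.4358162 − 0.375)/0.0192726 = 0.0608162/0.0192726 = 3.1556.
p-value = 2·P(Z > 3.156) ≈ 0.0016, so at α = 0.025 we reject H₀.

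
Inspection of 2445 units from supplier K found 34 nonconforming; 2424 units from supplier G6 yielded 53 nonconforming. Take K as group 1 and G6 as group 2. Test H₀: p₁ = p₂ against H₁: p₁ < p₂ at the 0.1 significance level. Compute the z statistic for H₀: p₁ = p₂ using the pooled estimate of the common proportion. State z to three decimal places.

p̂₁ = 34/2445 = 0.013906, p̂₂ = 53/2424 = 0.021865.
Pooled p̂ = (34+53)/(2445+2424) = 87/4869 = 0.017868.
SE = √(0.0175489 × 0.000821539) = 0.003797.
z = (0.013906 − 0.021865)/0.003797 = -0.007959/0.003797 = -2.096.
p-value = P(Z < -2.096) ≈ 0.0180, so at α = 0.1 we reject H₀.

z = -2.096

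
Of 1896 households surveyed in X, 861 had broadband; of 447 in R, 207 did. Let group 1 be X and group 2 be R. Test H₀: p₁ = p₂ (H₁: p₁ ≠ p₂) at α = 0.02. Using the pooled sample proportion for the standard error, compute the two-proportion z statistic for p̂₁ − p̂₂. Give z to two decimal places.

z = -0.34

p̂₁ = 861/1896 = 0.4541, p̂₂ = 207/447 = 0.4631.
Pooled p̂ = (861+207)/(1896+447) = 1068/2343 = 0.4558.
SE = √(p̂(1−p̂)(1/n₁+1/n₂)) = √(0.4558·0.5442·0.00276456) = √(0.000685746) = 0.0262.
z = (0.4541 − 0.4631)/0.0262 = -0.0090/0.0262 = -0.34.
p-value = 2·P(Z > 0.343) ≈ 0.7318. With α = 0.02, fail to reject H₀.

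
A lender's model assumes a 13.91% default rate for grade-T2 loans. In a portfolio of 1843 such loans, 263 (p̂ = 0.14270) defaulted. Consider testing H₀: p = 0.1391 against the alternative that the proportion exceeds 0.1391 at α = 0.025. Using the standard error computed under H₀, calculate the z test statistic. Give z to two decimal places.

z = 0.45

p̂ = 263/1843 = 0.14270.
SE = √(p₀(1−p₀)/n) = √(0.11975/1843) = 0.00806.
z = (0.14270 − 0.1391)/0.00806 = 0.00360/0.00806 = 0.45.
p-value = P(Z > 0.447) ≈ 0.3275, so at α = 0.025 we fail to reject H₀.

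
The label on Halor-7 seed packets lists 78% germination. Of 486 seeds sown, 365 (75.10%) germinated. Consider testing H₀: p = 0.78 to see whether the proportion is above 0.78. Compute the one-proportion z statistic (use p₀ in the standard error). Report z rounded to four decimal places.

z = -1.5418

p̂ = 365/486 = 0.7510288.
Standard error under H₀: √(0.78×0.22/486) = 0.0187906.
z = (0.7510288 − 0.78)/0.0187906 = -0.0289712/0.0187906 = -1.5418.
p-value = P(Z > -1.542) ≈ 0.9384.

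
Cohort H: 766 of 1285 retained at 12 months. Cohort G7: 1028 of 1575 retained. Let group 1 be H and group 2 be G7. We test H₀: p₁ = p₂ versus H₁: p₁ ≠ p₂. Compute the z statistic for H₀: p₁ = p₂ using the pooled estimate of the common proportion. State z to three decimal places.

p̂₁ = 766/1285 ≈ 0.59611, p̂₂ = 1028/1575 ≈ 0.65270.
Pooled p̂ = (766+1028)/(1285+1575) = 1794/2860 = 0.62727.
SE = √(p̂(1−p̂)(1/n₁+1/n₂)) = √(0.62727·0.37273·0.00141313) = √(0.000330392) = 0.01818.
z = (0.59611 − 0.65270)/0.01818 = -0.05659/0.01818 = -3.113.
Two-sided p-value ≈ 2·Φ(−3.113) = 0.0019.

z = -3.113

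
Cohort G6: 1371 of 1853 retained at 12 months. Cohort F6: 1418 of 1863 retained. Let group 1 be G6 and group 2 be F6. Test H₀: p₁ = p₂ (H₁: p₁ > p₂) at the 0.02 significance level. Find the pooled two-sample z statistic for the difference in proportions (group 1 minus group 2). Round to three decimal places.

p̂₁ = 1371/1853 ≈ 0.73988, p̂₂ = 1418/1863 ≈ 0.76114.
Pooled p̂ = (1371+1418)/(1853+1863) = 2789/3716 = 0.75054.
SE = √(p̂(1−p̂)(1/n₁+1/n₂)) = √(0.75054·0.24946·0.00107643) = √(0.000201541) = 0.01420.
z = (0.73988 − 0.76114)/0.01420 = -0.02126/0.01420 = -1.497.
p-value = P(Z > -1.497) ≈ 0.9328, so at α = 0.02 we fail to reject H₀.

z = -1.497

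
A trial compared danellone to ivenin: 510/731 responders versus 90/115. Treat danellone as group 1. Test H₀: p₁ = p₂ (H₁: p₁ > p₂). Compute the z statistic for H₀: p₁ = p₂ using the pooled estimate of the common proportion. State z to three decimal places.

p̂₁ = 510/731 = 0.69767, p̂₂ = 90/115 = 0.78261.
Pooled p̂ = (510+90)/(731+115) = 600/846 = 0.70922.
SE = √(0.206227 × 0.0100636) = 0.04556.
z = (0.69767 − 0.78261)/0.04556 = -0.08494/0.04556 = -1.864.
p-value = P(Z > -1.864) ≈ 0.9689.

z = -1.864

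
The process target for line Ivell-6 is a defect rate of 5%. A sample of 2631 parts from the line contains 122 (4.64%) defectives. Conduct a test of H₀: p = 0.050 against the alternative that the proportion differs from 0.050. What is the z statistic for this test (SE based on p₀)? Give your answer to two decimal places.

p̂ = 122/2631 ≈ 0.04637.
Under H₀, SE = √(0.05·0.95/2631) = √(1.8054e-05) = 0.00425.
z = (0.04637 − 0.05)/0.00425 = -0.00363/0.00425 = -0.85.
p-value = 2·P(Z > 0.854) ≈ 0.3930.

z = -0.85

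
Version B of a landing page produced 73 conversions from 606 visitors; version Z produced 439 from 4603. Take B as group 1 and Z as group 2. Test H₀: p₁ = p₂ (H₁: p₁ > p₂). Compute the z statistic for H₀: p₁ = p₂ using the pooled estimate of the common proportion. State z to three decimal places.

p̂₁ = 73/606 ≈ 0.120462, p̂₂ = 439/4603 ≈ 0.095373.
Pooled p̂ = (73+439)/(606+4603) = 512/5209 = 0.098291.
SE = √(0.0886302 × 0.00186741) = 0.012865.
z = (0.120462 − 0.095373)/0.012865 = 0.025089/0.012865 = 1.950.
p-value = P(Z > 1.950) ≈ 0.0256.

z = 1.950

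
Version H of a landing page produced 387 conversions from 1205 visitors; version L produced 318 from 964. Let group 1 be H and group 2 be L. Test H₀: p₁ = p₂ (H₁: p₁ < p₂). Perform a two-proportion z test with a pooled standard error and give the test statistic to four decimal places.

p̂₁ = 387/1205 = 0.321162, p̂₂ = 318/964 = 0.329876.
Pooled p̂ = (387+318)/(1205+964) = 705/2169 = 0.325035.
SE = √(p̂(1−p̂)(1/n₁+1/n₂)) = √(0.325035·0.674965·0.00186722) = √(0.000409644) = 0.020240.
z = (0.321162 − 0.329876)/0.020240 = -0.008714/0.020240 = -0.4305.
p-value = P(Z < -0.431) ≈ 0.3334.

z = -0.4305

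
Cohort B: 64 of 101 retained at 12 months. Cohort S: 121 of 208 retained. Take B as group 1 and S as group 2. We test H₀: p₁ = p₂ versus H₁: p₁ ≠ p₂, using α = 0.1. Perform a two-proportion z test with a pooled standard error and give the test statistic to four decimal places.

z = 0.8736

p̂₁ = 64/101 ≈ 0.633663, p̂₂ = 121/208 ≈ 0.581731.
Pooled p̂ = (64+121)/(101+208) = 185/309 = 0.598706.
SE = √(p̂(1−p̂)(1/n₁+1/n₂)) = √(0.598706·0.401294·0.0147087) = √(0.00353387) = 0.059446.
z = (0.633663 − 0.581731)/0.059446 = 0.051932/0.059446 = 0.8736.
p-value = 2·P(Z > 0.874) ≈ 0.3823; since p > α = 0.1, fail to reject H₀.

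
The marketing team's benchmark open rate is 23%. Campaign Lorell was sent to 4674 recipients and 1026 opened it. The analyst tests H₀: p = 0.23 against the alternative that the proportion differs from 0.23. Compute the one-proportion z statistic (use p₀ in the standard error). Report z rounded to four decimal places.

z = -1.7038

p̂ = 1026/4674 ≈ 0.2195122.
SE = √(p₀(1−p₀)/n) = √(0.1771/4674) = 0.0061555.
z = (0.2195122 − 0.23)/0.0061555 = -0.0104878/0.0061555 = -1.7038.
p-value = 2·P(Z > 1.704) ≈ 0.0884.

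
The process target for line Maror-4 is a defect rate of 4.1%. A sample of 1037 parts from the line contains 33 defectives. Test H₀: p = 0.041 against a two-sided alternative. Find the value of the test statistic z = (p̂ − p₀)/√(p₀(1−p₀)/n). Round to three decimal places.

z = -1.490

p̂ = 33/1037 = 0.03182.
Standard error under H₀: √(0.041×0.959/1037) = 0.00616.
z = (0.03182 − 0.041)/0.00616 = -0.00918/0.00616 = -1.490.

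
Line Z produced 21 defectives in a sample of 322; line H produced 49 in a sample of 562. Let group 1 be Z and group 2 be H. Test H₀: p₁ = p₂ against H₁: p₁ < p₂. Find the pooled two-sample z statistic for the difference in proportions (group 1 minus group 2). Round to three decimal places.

p̂₁ = 21/322 = 0.06522, p̂₂ = 49/562 = 0.08719.
Pooled p̂ = (21+49)/(322+562) = 70/884 = 0.07919.
SE = √(p̂(1−p̂)(1/n₁+1/n₂)) = √(0.07919·0.92081·0.00488495) = √(0.000356187) = 0.01887.
z = (0.06522 − 0.08719)/0.01887 = -0.02197/0.01887 = -1.164.

z = -1.164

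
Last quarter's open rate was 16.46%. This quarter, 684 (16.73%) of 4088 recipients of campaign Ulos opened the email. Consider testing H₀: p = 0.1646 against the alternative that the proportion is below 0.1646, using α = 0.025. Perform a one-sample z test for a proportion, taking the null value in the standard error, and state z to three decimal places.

p̂ = 684/4088 = 0.16732.
Standard error under H₀: √(0.1646×0.8354/4088) = 0.00580.
z = (0.16732 − 0.1646)/0.00580 = 0.00272/0.00580 = 0.469.
p-value = P(Z < 0.469) ≈ 0.6804. With α = 0.025, fail to reject H₀.

z = 0.469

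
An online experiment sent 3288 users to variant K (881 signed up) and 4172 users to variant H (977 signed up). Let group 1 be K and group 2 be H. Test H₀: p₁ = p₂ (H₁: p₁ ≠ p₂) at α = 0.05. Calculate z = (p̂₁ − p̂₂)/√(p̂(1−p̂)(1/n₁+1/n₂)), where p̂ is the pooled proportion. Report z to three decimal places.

z = 3.348

p̂₁ = 881/3288 ≈ 0.267944, p̂₂ = 977/4172 ≈ 0.234180.
Pooled p̂ = (881+977)/(3288+4172) = 1858/7460 = 0.249062.
SE = √(p̂(1−p̂)(1/n₁+1/n₂)) = √(0.249062·0.750938·0.000543829) = √(0.000101712) = 0.010085.
z = (0.267944 − 0.234180)/0.010085 = 0.033764/0.010085 = 3.348.
p-value = 2·P(Z > 3.348) ≈ 0.0008. With α = 0.05, reject H₀.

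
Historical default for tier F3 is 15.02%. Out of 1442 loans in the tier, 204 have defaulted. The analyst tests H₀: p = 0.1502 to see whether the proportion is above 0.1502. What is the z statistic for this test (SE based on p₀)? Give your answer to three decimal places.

p̂ = 204/1442 ≈ 0.14147.
Standard error under H₀: √(0.1502×0.8498/1442) = 0.00941.
z = (0.14147 − 0.1502)/0.00941 = -0.00873/0.00941 = -0.928.
p-value = P(Z > -0.928) ≈ 0.8233.

z = -0.928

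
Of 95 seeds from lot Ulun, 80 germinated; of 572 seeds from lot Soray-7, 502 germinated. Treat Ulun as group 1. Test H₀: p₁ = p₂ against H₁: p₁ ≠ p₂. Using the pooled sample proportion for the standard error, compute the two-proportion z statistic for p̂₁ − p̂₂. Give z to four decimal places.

z = -0.9614

p̂₁ = 80/95 = 0.842105, p̂₂ = 502/572 = 0.877622.
Pooled p̂ = (80+502)/(95+572) = 582/667 = 0.872564.
SE = √(p̂(1−p̂)(1/n₁+1/n₂)) = √(0.872564·0.127436·0.0122746) = √(0.00136489) = 0.036944.
z = (0.842105 − 0.877622)/0.036944 = -0.035517/0.036944 = -0.9614.
Two-sided p-value ≈ 2·Φ(−0.961) = 0.3364.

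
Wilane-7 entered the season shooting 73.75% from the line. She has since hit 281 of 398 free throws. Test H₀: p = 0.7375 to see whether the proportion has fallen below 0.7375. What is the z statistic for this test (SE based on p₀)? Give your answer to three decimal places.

p̂ = 281/398 ≈ 0.70603.
Standard error under H₀: √(0.7375×0.2625/398) = 0.02205.
z = (0.70603 − 0.7375)/0.02205 = -0.03147/0.02205 = -1.427.

z = -1.427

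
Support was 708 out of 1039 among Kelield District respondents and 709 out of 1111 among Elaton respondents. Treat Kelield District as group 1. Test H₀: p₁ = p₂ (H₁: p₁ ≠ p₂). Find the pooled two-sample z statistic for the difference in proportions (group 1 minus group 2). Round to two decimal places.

p̂₁ = 708/1039 = 0.6814, p̂₂ = 709/1111 = 0.6382.
Pooled p̂ = (708+709)/(1039+1111) = 1417/2150 = 0.6591.
SE = √(p̂(1−p̂)(1/n₁+1/n₂)) = √(0.6591·0.3409·0.00186255) = √(0.00041851) = 0.0205.
z = (0.6814 − 0.6382)/0.0205 = 0.0432/0.0205 = 2.11.

z = 2.11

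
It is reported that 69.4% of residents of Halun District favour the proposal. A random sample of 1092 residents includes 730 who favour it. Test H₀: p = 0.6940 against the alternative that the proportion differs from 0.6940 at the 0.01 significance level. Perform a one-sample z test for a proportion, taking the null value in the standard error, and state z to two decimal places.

z = -1.83

p̂ = 730/1092 ≈ 0.6685.
SE = √(p₀(1−p₀)/n) = √(0.21236/1092) = 0.0139.
z = (0.6685 − 0.694)/0.0139 = -0.0255/0.0139 = -1.83.
Two-sided p-value ≈ 2·Φ(−1.829) = 0.0674; since p > α = 0.01, fail to reject H₀.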